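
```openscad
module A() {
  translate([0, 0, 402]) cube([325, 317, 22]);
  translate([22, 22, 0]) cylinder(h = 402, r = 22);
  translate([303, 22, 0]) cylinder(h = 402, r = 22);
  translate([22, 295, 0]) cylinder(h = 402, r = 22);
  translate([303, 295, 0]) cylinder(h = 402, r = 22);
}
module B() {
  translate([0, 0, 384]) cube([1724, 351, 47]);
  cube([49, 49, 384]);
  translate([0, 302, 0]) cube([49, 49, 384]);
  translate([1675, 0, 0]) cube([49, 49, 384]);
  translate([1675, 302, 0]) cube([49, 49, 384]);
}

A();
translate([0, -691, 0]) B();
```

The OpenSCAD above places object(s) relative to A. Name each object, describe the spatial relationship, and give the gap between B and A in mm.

The bench's nearest face is 340 mm from the stool's −y face.

A is a stool. B is a bench. The bench is on the floor beside the stool on its −y side. The gap between the bench and the stool is 340 mm.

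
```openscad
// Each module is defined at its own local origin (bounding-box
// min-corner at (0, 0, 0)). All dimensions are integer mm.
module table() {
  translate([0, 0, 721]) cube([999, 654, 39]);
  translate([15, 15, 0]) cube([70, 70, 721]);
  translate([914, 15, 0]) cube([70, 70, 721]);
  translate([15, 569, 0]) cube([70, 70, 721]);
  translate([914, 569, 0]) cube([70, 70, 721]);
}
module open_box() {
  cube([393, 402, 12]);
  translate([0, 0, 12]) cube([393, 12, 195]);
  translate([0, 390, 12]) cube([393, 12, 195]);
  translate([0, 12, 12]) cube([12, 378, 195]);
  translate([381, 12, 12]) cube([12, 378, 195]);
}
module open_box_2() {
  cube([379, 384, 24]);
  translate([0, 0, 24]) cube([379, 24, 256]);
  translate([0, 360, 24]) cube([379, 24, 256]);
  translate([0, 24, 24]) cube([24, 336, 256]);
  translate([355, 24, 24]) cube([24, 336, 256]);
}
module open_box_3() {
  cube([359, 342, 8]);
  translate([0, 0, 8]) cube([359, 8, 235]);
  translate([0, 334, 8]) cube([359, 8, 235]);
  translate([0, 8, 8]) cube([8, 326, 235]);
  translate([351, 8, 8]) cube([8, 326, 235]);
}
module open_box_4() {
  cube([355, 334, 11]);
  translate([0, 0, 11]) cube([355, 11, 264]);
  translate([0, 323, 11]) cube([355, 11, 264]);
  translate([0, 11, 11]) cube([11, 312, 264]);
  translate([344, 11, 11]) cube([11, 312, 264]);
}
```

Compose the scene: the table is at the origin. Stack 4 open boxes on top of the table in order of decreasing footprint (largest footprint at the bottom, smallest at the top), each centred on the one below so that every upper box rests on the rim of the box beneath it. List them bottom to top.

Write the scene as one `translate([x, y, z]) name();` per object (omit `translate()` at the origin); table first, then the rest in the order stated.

table();
translate([303, 126, 760]) open_box();
translate([310, 135, 967]) open_box_2();
translate([320, 156, 1247]) open_box_3();
translate([322, 160, 1490]) open_box_4();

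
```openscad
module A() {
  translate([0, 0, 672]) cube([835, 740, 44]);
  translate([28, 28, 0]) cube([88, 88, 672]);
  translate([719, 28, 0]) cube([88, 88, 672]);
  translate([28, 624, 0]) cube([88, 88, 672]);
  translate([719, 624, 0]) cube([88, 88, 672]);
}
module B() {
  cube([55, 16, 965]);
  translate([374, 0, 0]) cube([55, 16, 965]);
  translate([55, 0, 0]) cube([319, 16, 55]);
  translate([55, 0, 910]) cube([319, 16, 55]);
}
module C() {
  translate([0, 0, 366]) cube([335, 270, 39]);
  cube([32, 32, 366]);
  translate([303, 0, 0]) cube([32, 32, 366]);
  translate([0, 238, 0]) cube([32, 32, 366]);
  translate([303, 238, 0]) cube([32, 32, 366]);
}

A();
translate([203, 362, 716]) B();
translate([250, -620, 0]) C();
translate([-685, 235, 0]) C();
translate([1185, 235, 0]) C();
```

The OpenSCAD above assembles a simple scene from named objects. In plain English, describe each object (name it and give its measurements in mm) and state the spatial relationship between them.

A is a rectangular dining table. The top is 835×740×44 mm with its upper surface at z = 716 mm. It stands on four 88×88 mm square legs, each inset 28 mm from the nearest pair of top edges, running from the floor to the underside of the top.

B is a picture frame with a 319×855 mm rectangular opening (x by z) and a uniform 55 mm border on every side. Frame depth is 16 mm along y. It is built from two vertical stiles running the full outside height and two horizontal rails spanning the gap between the stiles.

C is a simple wooden stool: a rectangular seat 335 mm (x) by 270 mm (y), 39 mm thick, top face at z = 405 mm, on four square legs, each 32×32 mm in cross-section. The legs rest on z = 0, each flush with a corner of the seat.

The picture frame is on top of the table, centred. Three stools sit around the table at the −y, −x, +x sides.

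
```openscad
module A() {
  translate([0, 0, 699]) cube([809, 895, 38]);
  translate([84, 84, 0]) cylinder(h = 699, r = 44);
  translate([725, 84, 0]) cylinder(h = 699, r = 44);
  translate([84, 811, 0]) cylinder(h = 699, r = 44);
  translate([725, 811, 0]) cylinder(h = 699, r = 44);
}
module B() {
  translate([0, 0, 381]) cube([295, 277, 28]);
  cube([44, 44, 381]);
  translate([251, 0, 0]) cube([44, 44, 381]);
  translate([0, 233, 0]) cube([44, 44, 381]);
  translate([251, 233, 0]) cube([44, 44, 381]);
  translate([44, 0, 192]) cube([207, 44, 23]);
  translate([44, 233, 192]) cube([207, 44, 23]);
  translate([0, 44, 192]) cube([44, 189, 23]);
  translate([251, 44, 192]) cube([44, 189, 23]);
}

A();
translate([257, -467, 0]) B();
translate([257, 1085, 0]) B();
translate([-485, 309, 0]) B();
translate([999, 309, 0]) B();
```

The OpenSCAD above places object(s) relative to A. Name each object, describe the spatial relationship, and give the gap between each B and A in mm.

Each stool's nearest face is 190 mm from the table's bounding box.

A is a table. B is a stool. Four stools sit around the table at the −y, +y, −x, +x sides. The gap between each stool and the table is 190 mm.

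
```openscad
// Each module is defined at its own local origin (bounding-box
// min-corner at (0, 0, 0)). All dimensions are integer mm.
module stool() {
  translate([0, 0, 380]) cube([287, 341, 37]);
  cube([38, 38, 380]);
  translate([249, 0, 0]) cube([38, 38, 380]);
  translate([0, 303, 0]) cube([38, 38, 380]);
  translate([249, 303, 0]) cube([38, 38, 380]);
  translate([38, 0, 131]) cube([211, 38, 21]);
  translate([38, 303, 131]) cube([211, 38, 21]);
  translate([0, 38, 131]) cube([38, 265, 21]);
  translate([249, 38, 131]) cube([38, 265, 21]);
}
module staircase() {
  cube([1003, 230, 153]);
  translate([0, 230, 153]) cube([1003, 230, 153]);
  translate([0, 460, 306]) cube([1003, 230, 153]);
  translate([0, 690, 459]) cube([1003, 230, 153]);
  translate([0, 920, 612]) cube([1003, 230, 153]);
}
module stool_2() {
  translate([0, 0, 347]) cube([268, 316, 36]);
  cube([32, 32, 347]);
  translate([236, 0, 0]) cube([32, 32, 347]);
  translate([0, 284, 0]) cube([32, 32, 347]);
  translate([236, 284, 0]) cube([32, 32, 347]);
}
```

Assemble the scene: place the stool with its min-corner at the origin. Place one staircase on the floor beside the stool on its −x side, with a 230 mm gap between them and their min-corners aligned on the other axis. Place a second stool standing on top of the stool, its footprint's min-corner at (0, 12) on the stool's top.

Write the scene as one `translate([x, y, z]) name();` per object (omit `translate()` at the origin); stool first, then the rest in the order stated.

stool();
translate([-1233, 0, 0]) staircase();
translate([0, 12, 417]) stool_2();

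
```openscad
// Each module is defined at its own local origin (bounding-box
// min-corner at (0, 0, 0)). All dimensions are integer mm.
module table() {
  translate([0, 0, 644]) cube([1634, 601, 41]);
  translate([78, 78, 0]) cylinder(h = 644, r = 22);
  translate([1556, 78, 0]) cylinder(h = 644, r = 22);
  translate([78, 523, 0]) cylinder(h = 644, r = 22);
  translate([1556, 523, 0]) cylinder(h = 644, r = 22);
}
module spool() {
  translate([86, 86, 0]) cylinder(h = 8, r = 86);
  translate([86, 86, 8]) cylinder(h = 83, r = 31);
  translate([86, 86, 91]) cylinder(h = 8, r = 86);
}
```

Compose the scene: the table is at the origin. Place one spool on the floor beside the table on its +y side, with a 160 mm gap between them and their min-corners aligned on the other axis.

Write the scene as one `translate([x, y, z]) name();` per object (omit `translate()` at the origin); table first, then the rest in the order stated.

table();
translate([0, 761, 0]) spool();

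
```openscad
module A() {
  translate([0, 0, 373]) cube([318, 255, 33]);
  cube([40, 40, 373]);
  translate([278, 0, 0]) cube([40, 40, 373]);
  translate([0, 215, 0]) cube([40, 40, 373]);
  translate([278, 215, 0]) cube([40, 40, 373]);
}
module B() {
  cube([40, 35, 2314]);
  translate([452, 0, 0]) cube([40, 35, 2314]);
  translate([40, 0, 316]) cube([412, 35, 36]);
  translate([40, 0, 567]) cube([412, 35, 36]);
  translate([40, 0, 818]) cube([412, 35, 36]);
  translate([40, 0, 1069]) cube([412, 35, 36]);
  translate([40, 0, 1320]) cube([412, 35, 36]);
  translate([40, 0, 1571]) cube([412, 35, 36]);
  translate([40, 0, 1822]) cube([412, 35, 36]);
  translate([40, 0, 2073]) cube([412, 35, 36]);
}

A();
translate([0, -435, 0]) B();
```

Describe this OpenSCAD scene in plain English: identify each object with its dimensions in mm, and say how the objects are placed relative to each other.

A is a simple wooden stool: a rectangular seat 318 mm (x) by 255 mm (y), 33 mm thick, top face at z = 406 mm, on four square legs, each 40×40 mm in cross-section. The legs rest on z = 0, each flush with a corner of the seat.

B is a straight ladder. Two 40×35 mm vertical rails, 2314 mm tall, stand 492 mm apart (outside-to-outside) with their front faces coplanar on the −y side. 8 rungs, each 35 mm deep and 36 mm tall, span between the inner faces of the rails, front faces flush with the rails. The lowest rung's underside is at z = 316 mm and rungs are spaced 251 mm apart (underside to underside).

The ladder is on the floor beside the stool on its −y side.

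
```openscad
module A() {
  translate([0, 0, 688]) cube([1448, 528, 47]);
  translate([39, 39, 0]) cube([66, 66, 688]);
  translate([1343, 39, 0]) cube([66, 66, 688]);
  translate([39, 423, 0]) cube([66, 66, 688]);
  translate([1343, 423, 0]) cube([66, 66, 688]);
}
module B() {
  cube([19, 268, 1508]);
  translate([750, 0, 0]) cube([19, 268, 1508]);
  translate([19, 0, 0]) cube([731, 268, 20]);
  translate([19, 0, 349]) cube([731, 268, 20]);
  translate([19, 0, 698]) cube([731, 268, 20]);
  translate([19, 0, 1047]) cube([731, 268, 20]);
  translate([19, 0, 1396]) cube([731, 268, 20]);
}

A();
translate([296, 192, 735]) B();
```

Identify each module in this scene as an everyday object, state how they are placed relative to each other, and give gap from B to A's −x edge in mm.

A is a table. B is a bookshelf. The bookshelf is on top of the table. The gap from the bookshelf to the table's −x edge is 296 mm.

The bookshelf's min-x is at 296; the table's min-x is 0; gap = 296 mm.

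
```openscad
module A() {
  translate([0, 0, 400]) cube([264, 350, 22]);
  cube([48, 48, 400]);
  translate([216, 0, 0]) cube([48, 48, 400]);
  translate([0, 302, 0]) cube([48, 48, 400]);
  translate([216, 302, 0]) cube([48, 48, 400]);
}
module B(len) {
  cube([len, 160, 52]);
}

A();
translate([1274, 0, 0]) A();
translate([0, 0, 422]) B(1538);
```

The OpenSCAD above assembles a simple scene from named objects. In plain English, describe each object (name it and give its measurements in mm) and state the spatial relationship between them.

A is a four-legged stool. The seat is 264×350 mm, 22 mm thick, top at z = 422 mm. It stands on four square legs, each 48×48 mm in cross-section, from z = 0 to the seat underside, each flush with a corner of the seat.

B is a rectangular beam 1538 mm long (x), 160 mm deep (y), 52 mm thick (z).

The beam spans the tops of two stools placed 1010 mm apart, resting at z = 422 mm.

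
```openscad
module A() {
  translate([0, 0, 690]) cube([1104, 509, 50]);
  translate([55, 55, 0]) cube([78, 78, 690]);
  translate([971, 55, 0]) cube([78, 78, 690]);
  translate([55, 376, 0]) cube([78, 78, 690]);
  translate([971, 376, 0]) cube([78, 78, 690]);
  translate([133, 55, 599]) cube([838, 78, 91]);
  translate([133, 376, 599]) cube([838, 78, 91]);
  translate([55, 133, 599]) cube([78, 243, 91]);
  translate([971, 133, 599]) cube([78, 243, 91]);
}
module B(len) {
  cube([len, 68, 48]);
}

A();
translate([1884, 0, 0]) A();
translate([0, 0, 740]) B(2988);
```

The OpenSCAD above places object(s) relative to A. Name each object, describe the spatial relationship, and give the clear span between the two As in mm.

Second table starts at x = 1884; first ends at x = 1104; clear span = 1884 − 1104 = 780 mm.

A is a table. B is a beam. A beam spans the tops of two tables. The clear span between the two tables is 780 mm.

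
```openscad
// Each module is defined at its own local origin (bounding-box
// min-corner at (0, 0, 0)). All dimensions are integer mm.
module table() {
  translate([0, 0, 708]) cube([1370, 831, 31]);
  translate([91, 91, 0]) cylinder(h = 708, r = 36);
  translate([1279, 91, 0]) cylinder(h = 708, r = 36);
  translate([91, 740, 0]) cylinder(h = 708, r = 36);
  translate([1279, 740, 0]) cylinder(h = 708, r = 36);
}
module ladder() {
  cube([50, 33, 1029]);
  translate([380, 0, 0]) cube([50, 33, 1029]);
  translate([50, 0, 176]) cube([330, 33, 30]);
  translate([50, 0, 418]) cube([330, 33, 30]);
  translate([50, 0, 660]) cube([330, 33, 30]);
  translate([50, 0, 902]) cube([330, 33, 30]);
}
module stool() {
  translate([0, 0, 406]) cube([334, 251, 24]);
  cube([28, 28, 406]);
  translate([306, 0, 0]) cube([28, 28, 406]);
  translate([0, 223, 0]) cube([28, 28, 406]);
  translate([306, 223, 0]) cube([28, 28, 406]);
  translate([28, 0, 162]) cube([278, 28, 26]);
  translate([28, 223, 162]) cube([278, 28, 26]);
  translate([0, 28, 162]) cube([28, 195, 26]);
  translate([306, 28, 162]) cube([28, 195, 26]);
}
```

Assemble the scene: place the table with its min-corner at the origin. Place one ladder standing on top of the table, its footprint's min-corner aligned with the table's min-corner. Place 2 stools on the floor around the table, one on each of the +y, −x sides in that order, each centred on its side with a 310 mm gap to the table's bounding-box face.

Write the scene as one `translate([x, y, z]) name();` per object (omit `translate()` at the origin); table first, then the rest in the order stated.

table();
translate([0, 0, 739]) ladder();
translate([518, 1141, 0]) stool();
translate([-644, 290, 0]) stool();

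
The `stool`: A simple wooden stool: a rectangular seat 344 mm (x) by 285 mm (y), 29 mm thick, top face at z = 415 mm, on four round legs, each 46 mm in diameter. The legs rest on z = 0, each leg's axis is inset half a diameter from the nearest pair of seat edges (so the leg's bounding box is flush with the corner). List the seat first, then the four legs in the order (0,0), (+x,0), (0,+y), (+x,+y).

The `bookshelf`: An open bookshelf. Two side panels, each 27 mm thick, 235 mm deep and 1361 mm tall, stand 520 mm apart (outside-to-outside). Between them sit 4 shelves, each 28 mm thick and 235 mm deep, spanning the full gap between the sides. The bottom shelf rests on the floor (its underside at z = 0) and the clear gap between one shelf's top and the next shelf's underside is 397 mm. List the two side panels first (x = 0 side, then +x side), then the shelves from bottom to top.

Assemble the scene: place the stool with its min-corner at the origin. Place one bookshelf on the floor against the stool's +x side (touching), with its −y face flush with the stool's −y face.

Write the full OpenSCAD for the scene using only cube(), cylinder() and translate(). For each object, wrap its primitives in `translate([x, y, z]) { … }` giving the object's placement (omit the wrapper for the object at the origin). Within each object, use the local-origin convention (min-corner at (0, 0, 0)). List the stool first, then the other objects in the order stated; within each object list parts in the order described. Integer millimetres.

translate([0, 0, 386]) cube([344, 285, 29]);
translate([23, 23, 0]) cylinder(h = 386, r = 23);
translate([321, 23, 0]) cylinder(h = 386, r = 23);
translate([23, 262, 0]) cylinder(h = 386, r = 23);
translate([321, 262, 0]) cylinder(h = 386, r = 23);
translate([344, 0, 0]) {
  cube([27, 235, 1361]);
  translate([493, 0, 0]) cube([27, 235, 1361]);
  translate([27, 0, 0]) cube([466, 235, 28]);
  translate([27, 0, 425]) cube([466, 235, 28]);
  translate([27, 0, 850]) cube([466, 235, 28]);
  translate([27, 0, 1275]) cube([466, 235, 28]);
}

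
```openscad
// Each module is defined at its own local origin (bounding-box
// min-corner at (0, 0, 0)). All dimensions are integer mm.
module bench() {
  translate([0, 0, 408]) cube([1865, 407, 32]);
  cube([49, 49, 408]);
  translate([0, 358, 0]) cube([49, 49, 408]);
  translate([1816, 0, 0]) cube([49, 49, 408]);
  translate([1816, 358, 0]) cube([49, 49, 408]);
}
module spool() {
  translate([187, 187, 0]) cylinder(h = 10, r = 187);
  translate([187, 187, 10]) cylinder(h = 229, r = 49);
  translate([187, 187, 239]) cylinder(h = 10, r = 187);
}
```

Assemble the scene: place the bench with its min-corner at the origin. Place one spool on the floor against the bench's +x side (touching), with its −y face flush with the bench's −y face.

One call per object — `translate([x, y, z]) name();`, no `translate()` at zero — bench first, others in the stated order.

bench();
translate([1865, 0, 0]) spool();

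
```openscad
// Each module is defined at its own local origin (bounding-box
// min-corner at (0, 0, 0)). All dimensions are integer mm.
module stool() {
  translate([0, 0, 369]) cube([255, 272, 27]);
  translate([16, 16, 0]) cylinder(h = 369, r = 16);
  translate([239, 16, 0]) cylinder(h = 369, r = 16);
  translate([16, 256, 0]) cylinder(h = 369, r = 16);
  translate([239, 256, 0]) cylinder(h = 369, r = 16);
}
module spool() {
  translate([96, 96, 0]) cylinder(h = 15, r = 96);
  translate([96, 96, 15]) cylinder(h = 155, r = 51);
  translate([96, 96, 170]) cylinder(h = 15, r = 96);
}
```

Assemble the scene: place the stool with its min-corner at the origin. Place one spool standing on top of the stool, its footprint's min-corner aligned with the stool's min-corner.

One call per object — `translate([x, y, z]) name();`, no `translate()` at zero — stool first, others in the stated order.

stool();
translate([0, 0, 396]) spool();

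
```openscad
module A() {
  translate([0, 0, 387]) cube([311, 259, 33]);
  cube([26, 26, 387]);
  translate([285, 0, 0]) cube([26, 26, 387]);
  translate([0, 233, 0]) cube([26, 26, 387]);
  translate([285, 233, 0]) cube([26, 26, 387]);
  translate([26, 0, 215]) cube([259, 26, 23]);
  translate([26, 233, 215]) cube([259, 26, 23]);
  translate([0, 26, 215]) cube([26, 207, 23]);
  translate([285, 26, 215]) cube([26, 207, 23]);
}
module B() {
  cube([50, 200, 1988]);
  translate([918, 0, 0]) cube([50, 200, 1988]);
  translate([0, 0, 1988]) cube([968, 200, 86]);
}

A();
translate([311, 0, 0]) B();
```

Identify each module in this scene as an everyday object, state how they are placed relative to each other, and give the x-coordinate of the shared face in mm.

The stool's +x face and the door frame's −x face are both at x = 311 mm.

A is a stool. B is a door frame. The door frame is against the stool's +x side, with their −y faces flush. The x-coordinate of the shared face is 311 mm.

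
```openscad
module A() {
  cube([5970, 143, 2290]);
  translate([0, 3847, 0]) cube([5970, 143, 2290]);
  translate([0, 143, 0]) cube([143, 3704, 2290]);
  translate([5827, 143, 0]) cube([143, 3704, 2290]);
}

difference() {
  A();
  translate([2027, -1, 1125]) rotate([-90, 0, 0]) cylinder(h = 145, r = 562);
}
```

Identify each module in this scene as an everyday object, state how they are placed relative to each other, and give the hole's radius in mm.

A is a house frame. The house frame has a circular hole through its front wall. The hole's radius is 562 mm.

The subtracted cylinder has r = 562 mm.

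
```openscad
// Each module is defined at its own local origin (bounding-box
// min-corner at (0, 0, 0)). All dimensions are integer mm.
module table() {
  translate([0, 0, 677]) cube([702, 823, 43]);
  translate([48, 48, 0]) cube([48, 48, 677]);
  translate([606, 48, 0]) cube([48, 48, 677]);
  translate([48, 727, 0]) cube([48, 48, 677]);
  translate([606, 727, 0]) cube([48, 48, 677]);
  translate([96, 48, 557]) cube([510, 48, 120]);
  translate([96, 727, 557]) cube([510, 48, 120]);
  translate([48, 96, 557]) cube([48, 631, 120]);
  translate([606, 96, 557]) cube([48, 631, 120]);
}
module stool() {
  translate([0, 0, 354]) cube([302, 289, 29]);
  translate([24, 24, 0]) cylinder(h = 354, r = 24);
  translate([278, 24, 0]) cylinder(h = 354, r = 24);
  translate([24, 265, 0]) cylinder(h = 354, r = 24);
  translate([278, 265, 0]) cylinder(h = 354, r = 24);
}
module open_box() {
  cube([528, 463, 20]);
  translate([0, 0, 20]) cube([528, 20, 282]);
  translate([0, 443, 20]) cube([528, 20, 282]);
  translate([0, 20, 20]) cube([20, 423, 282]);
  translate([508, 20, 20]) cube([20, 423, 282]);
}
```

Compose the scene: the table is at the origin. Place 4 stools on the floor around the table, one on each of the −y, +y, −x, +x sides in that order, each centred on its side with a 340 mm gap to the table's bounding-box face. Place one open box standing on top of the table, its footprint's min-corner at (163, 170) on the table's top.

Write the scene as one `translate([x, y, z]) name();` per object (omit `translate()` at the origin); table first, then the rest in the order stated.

table();
translate([200, -629, 0]) stool();
translate([200, 1163, 0]) stool();
translate([-642, 267, 0]) stool();
translate([1042, 267, 0]) stool();
translate([163, 170, 720]) open_box();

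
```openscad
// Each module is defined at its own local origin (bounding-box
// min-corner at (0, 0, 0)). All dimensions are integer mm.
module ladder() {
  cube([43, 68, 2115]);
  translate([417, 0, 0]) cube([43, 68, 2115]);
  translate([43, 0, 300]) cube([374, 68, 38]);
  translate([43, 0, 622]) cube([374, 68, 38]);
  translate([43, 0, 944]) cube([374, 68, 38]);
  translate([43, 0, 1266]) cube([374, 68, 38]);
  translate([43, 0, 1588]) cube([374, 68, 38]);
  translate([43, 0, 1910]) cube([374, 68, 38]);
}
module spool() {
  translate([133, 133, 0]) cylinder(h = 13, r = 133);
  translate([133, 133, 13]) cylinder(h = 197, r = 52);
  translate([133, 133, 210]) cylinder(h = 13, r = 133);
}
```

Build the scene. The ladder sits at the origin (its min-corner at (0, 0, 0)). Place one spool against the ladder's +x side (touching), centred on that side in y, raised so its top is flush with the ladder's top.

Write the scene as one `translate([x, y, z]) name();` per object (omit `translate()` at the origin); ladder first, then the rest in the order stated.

ladder();
translate([460, -99, 1892]) spool();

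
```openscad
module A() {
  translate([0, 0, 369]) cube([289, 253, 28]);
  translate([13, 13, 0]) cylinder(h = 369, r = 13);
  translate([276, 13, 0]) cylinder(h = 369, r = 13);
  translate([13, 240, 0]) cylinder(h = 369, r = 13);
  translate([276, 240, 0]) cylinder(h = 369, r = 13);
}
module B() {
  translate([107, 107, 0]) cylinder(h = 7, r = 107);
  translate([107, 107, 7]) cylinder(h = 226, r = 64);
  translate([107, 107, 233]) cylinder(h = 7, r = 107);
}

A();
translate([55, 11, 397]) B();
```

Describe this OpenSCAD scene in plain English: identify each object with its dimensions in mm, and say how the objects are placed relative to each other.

A is a four-legged stool. The seat is a 289×253×28 mm slab whose top surface is at z = 397 mm; four round legs, each 26 mm in diameter, run from the floor (z = 0) to the underside of the seat, each leg's axis is inset half a diameter from the nearest pair of seat edges (so the leg's bounding box is flush with the corner).

B is a spool: two coaxial disc flanges of radius 107 mm and thickness 7 mm, joined by a core cylinder of radius 64 mm and height 226 mm. The lower flange rests on z = 0 and the three cylinders share a vertical axis.

The spool is on top of the stool.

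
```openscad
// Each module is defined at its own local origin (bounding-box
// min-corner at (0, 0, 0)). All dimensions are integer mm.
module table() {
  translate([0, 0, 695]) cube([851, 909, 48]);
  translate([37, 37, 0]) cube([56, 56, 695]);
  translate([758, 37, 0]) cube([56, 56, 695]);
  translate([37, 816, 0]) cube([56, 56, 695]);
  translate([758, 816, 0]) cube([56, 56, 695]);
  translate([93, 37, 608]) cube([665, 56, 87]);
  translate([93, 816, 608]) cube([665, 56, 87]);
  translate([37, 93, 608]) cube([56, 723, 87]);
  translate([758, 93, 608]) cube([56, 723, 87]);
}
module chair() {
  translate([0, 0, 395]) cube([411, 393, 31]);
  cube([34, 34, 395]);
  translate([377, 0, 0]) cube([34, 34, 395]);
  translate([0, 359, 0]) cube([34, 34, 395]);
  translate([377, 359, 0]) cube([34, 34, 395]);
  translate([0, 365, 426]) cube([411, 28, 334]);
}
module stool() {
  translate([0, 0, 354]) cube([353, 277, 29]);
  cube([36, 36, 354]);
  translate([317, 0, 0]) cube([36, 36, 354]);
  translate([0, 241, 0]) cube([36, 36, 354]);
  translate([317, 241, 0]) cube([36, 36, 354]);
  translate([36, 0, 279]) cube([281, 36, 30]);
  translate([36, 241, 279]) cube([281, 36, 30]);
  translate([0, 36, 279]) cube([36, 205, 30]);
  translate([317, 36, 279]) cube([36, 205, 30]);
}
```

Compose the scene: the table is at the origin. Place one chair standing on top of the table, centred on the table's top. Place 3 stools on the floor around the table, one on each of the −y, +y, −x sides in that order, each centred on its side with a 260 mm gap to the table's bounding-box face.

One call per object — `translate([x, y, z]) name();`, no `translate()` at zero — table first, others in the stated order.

table();
translate([220, 258, 743]) chair();
translate([249, -537, 0]) stool();
translate([249, 1169, 0]) stool();
translate([-613, 316, 0]) stool();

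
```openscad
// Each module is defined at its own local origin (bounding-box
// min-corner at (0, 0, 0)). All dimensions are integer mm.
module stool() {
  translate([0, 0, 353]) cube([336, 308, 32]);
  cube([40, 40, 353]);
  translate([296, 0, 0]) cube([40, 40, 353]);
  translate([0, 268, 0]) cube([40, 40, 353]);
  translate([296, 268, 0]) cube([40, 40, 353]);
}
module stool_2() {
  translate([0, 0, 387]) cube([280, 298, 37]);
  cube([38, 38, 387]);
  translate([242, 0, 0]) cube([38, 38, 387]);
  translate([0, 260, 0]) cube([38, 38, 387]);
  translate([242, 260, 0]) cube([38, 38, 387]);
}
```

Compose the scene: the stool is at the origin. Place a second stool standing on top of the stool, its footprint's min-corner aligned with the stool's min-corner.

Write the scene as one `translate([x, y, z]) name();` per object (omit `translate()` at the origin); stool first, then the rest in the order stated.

stool();
translate([0, 0, 385]) stool_2();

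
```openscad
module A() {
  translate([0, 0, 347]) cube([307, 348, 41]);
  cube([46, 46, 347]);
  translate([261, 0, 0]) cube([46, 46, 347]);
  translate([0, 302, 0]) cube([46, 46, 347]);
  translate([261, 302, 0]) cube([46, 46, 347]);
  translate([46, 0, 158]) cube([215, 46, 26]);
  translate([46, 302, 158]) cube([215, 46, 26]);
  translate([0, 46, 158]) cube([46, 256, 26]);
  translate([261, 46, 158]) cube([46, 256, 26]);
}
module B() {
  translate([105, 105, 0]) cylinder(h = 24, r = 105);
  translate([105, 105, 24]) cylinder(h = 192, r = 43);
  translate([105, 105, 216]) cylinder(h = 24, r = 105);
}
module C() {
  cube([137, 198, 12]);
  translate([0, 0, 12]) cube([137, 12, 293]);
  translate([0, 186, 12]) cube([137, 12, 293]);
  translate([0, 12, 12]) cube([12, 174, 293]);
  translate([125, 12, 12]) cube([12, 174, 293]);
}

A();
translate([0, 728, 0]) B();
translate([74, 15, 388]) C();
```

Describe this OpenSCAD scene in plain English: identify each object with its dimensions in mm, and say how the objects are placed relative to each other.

A is a four-legged stool. The seat is a 307×348×41 mm slab whose top surface is at z = 388 mm; four square legs, each 46×46 mm in cross-section, run from the floor (z = 0) to the underside of the seat, each flush with a corner of the seat. Four stretchers, 46 mm wide and 26 mm tall, connect adjacent legs with their undersides at z = 158 mm, each running between the inner faces of the legs it joins and aligned with the legs' outer faces on the other axis.

B is a spool: two coaxial disc flanges of radius 105 mm and thickness 24 mm, joined by a core cylinder of radius 43 mm and height 192 mm. The lower flange rests on z = 0 and the three cylinders share a vertical axis.

C is an open storage box with external size 137×198×305 mm and wall thickness 12 mm (the base is also 12 mm thick). The base covers the whole footprint; the four walls stand on the base, with the y-facing walls full-width and the x-facing walls fitting between their inner faces.

The spool is on the floor beside the stool on its +y side. The open box is on top of the stool.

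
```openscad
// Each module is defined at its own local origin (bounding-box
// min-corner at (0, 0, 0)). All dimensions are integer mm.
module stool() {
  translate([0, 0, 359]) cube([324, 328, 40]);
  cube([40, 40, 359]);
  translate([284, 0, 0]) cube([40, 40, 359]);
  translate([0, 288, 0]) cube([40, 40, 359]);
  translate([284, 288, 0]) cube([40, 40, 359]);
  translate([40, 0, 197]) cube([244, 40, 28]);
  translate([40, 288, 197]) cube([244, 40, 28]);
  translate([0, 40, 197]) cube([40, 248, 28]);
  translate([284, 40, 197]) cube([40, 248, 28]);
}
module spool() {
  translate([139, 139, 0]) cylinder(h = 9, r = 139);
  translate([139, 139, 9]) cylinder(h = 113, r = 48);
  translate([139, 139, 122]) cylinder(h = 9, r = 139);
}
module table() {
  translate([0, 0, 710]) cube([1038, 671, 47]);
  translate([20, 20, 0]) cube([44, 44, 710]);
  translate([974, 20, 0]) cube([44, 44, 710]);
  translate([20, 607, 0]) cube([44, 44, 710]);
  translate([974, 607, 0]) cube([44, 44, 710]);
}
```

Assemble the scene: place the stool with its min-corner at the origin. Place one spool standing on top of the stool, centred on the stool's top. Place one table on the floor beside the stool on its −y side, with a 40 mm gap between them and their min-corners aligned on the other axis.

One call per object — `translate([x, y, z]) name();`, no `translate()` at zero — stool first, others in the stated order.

stool();
translate([23, 25, 399]) spool();
translate([0, -711, 0]) table();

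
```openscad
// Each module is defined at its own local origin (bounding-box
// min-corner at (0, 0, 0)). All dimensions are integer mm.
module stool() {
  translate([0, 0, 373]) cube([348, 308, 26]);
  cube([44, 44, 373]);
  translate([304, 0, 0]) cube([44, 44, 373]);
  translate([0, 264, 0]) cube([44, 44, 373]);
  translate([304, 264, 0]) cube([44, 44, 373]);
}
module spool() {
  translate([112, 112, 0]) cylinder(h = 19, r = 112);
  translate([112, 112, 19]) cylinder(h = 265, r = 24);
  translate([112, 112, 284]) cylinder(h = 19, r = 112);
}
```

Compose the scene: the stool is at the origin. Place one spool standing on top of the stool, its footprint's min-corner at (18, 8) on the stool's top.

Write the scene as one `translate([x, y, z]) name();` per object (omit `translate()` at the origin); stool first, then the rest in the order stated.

stool();
translate([18, 8, 399]) spool();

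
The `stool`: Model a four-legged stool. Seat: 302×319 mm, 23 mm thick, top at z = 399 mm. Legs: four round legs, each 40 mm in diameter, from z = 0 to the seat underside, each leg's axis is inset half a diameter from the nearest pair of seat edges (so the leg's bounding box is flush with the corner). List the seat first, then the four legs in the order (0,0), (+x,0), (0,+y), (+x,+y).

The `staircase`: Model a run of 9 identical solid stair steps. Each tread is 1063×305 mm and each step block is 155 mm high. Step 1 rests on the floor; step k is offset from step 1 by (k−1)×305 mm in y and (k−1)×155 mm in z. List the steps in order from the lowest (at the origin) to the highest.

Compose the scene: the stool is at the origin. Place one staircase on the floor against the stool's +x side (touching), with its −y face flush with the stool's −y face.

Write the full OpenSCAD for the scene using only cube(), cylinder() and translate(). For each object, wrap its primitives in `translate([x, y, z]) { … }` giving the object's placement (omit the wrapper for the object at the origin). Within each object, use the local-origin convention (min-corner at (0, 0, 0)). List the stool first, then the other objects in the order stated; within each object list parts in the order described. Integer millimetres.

translate([0, 0, 376]) cube([302, 319, 23]);
translate([20, 20, 0]) cylinder(h = 376, r = 20);
translate([282, 20, 0]) cylinder(h = 376, r = 20);
translate([20, 299, 0]) cylinder(h = 376, r = 20);
translate([282, 299, 0]) cylinder(h = 376, r = 20);
translate([302, 0, 0]) {
  cube([1063, 305, 155]);
  translate([0, 305, 155]) cube([1063, 305, 155]);
  translate([0, 610, 310]) cube([1063, 305, 155]);
  translate([0, 915, 465]) cube([1063, 305, 155]);
  translate([0, 1220, 620]) cube([1063, 305, 155]);
  translate([0, 1525, 775]) cube([1063, 305, 155]);
  translate([0, 1830, 930]) cube([1063, 305, 155]);
  translate([0, 2135, 1085]) cube([1063, 305, 155]);
  translate([0, 2440, 1240]) cube([1063, 305, 155]);
}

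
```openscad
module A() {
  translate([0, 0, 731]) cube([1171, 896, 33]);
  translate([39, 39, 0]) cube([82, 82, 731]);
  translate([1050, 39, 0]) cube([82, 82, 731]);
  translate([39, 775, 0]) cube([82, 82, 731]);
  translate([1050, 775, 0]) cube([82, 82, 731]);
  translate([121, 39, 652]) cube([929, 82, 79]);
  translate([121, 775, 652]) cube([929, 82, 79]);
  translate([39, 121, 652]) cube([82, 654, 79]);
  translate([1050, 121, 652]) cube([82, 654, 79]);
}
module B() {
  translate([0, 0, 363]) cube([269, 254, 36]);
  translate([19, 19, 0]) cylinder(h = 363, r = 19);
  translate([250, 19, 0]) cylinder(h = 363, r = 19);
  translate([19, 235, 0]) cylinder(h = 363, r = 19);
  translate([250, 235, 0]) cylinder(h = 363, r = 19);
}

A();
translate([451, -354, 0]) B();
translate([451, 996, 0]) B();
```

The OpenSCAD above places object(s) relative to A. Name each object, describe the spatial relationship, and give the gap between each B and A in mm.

Each stool's nearest face is 100 mm from the table's bounding box.

A is a table. B is a stool. Two stools sit around the table at the −y, +y sides. The gap between each stool and the table is 100 mm.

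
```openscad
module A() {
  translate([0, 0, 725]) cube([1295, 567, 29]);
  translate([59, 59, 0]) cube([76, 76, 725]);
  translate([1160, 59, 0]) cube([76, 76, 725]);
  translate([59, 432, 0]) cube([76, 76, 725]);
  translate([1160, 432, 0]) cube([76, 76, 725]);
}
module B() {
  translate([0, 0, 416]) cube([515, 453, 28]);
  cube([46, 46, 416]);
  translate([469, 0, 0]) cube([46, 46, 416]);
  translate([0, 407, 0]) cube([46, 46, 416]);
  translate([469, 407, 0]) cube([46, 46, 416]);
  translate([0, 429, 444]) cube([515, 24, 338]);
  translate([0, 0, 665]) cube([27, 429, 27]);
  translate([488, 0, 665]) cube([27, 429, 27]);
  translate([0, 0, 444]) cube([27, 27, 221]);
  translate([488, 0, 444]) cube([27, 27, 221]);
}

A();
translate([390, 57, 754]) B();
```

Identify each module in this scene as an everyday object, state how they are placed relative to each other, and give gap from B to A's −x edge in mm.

The chair's min-x is at 390; the table's min-x is 0; gap = 390 mm.

A is a table. B is a chair. The chair is on top of the table, centred. The gap from the chair to the table's −x edge is 390 mm.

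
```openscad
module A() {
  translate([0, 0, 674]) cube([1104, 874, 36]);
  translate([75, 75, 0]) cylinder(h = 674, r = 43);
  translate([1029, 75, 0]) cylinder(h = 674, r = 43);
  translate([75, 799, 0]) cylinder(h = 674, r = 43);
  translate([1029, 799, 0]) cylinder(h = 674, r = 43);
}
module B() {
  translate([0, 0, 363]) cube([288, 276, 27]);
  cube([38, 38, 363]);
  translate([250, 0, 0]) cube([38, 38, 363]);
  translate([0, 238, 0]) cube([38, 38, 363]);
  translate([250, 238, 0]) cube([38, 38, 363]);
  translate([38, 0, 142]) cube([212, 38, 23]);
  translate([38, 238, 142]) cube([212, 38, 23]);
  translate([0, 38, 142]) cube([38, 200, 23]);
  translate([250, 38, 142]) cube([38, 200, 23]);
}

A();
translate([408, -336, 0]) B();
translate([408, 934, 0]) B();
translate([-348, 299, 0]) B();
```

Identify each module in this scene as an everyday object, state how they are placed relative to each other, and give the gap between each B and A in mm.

A is a table. B is a stool. Three stools sit around the table at the −y, +y, −x sides. The gap between each stool and the table is 60 mm.

Each stool's nearest face is 60 mm from the table's bounding box.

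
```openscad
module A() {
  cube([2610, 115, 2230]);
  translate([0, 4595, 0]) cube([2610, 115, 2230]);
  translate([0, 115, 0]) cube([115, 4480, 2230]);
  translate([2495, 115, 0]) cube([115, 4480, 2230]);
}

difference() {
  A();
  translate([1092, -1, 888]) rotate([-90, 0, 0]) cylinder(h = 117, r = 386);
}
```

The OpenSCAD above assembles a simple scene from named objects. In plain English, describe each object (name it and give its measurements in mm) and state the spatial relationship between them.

A is a box-shaped house frame (walls only): outside footprint 2610×4710 mm, wall height 2230 mm, wall thickness 115 mm. The two y-facing walls run the full x-width; the two x-facing walls fit between the inner faces of the y-facing walls.

The house frame has a circular hole of radius 386 mm through its front wall, centred at (x = 1092, z = 888).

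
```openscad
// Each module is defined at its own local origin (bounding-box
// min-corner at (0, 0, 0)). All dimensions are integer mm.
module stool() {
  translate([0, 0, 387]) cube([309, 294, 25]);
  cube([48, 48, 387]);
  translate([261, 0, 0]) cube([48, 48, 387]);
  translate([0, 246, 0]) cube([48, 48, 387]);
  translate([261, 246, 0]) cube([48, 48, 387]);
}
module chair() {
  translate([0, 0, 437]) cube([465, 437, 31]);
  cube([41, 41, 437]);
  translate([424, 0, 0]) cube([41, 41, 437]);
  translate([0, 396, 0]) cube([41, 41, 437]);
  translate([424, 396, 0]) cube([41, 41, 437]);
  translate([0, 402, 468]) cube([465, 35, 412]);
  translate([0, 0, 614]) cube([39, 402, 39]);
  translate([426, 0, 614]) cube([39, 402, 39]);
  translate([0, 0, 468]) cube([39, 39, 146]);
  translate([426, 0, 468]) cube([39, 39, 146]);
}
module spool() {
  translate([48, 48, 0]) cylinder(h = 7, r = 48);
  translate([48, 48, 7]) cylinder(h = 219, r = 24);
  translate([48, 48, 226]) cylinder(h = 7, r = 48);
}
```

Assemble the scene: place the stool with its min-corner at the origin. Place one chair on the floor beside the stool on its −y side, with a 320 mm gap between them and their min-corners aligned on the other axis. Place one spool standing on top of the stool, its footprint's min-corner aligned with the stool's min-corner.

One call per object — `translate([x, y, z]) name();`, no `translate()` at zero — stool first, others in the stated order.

stool();
translate([0, -757, 0]) chair();
translate([0, 0, 412]) spool();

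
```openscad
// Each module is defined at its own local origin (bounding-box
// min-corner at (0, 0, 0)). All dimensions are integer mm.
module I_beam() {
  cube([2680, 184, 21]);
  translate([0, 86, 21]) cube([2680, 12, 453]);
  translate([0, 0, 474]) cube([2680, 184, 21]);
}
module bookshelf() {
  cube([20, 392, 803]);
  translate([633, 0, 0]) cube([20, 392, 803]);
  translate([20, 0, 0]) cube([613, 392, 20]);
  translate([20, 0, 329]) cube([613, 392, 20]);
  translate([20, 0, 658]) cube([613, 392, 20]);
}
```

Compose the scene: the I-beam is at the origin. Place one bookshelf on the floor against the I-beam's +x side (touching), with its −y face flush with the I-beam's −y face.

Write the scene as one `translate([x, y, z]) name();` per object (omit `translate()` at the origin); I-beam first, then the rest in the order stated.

I_beam();
translate([2680, 0, 0]) bookshelf();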